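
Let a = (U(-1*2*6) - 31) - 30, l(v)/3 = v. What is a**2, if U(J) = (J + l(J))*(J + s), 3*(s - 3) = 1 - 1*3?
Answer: 162409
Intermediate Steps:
l(v) = 3*v
s = 7/3 (s = 3 + (1 - 1*3)/3 = 3 + (1 - 3)/3 = 3 + (1/3)*(-2) = 3 - 2/3 = 7/3 ≈ 2.3333)
U(J) = 4*J*(7/3 + J) (U(J) = (J + 3*J)*(J + 7/3) = (4*J)*(7/3 + J) = 4*J*(7/3 + J))
a = 403 (a = (4*(-1*2*6)*(7 + 3*(-1*2*6))/3 - 31) - 30 = (4*(-2*6)*(7 + 3*(-2*6))/3 - 31) - 30 = ((4/3)*(-12)*(7 + 3*(-12)) - 31) - 30 = ((4/3)*(-12)*(7 - 36) - 31) - 30 = ((4/3)*(-12)*(-29) - 31) - 30 = (464 - 31) - 30 = 433 - 30 = 403)
a**2 = 403**2 = 162409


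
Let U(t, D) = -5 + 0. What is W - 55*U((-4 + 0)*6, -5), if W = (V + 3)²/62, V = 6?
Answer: 17131/62 ≈ 276.31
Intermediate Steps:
W = 81/62 (W = (6 + 3)²/62 = (1/62)*9² = (1/62)*81 = 81/62 ≈ 1.3065)
U(t, D) = -5
W - 55*U((-4 + 0)*6, -5) = 81/62 - 55*(-5) = 81/62 - 1*(-275) = 81/62 + 275 = 17131/62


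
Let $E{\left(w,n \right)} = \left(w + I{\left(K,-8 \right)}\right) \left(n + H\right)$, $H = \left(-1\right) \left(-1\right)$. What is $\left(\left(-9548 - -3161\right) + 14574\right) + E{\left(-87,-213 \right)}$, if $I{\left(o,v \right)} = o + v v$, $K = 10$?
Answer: $10943$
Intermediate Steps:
$H = 1$
$I{\left(o,v \right)} = o + v^{2}$
$E{\left(w,n \right)} = \left(1 + n\right) \left(74 + w\right)$ ($E{\left(w,n \right)} = \left(w + \left(10 + \left(-8\right)^{2}\right)\right) \left(n + 1\right) = \left(w + \left(10 + 64\right)\right) \left(1 + n\right) = \left(w + 74\right) \left(1 + n\right) = \left(74 + w\right) \left(1 + n\right) = \left(1 + n\right) \left(74 + w\right)$)
$\left(\left(-9548 - -3161\right) + 14574\right) + E{\left(-87,-213 \right)} = \left(\left(-9548 - -3161\right) + 14574\right) + \left(74 - 87 + 74 \left(-213\right) - -18531\right) = \left(\left(-9548 + 3161\right) + 14574\right) + \left(74 - 87 - 15762 + 18531\right) = \left(-6387 + 14574\right) + 2756 = 8187 + 2756 = 10943$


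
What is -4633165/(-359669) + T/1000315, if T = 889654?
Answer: 4954605411501/359782295735 ≈ 13.771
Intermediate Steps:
-4633165/(-359669) + T/1000315 = -4633165/(-359669) + 889654/1000315 = -4633165*(-1/359669) + 889654*(1/1000315) = 4633165/359669 + 889654/1000315 = 4954605411501/359782295735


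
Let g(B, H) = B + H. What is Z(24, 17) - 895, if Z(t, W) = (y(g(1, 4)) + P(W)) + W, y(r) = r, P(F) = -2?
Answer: -875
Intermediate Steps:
Z(t, W) = 3 + W (Z(t, W) = ((1 + 4) - 2) + W = (5 - 2) + W = 3 + W)
Z(24, 17) - 895 = (3 + 17) - 895 = 20 - 895 = -875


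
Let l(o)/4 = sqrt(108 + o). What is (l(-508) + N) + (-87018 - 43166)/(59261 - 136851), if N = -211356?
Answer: -8199490928/38795 + 80*I ≈ -2.1135e+5 + 80.0*I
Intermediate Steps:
l(o) = 4*sqrt(108 + o)
(l(-508) + N) + (-87018 - 43166)/(59261 - 136851) = (4*sqrt(108 - 508) - 211356) + (-87018 - 43166)/(59261 - 136851) = (4*sqrt(-400) - 211356) - 130184/(-77590) = (4*(20*I) - 211356) - 130184*(-1/77590) = (80*I - 211356) + 65092/38795 = (-211356 + 80*I) + 65092/38795 = -8199490928/38795 + 80*I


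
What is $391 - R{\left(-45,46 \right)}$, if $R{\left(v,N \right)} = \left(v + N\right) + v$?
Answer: $435$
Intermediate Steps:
$R{\left(v,N \right)} = N + 2 v$ ($R{\left(v,N \right)} = \left(N + v\right) + v = N + 2 v$)
$391 - R{\left(-45,46 \right)} = 391 - \left(46 + 2 \left(-45\right)\right) = 391 - \left(46 - 90\right) = 391 - -44 = 391 + 44 = 435$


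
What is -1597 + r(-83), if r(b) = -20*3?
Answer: -1657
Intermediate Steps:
r(b) = -60
-1597 + r(-83) = -1597 - 60 = -1657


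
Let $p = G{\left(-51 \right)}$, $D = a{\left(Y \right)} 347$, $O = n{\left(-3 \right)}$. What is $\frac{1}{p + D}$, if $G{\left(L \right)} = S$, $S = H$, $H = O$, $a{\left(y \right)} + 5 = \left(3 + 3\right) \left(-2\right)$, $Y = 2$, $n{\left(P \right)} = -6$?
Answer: $- \frac{1}{5905} \approx -0.00016935$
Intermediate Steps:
$O = -6$
$a{\left(y \right)} = -17$ ($a{\left(y \right)} = -5 + \left(3 + 3\right) \left(-2\right) = -5 + 6 \left(-2\right) = -5 - 12 = -17$)
$H = -6$
$S = -6$
$G{\left(L \right)} = -6$
$D = -5899$ ($D = \left(-17\right) 347 = -5899$)
$p = -6$
$\frac{1}{p + D} = \frac{1}{-6 - 5899} = \frac{1}{-5905} = - \frac{1}{5905}$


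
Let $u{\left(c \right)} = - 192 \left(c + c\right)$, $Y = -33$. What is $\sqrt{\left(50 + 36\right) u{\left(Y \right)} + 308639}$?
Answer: $\sqrt{1398431} \approx 1182.6$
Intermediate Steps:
$u{\left(c \right)} = - 384 c$ ($u{\left(c \right)} = - 192 \cdot 2 c = - 384 c$)
$\sqrt{\left(50 + 36\right) u{\left(Y \right)} + 308639} = \sqrt{\left(50 + 36\right) \left(\left(-384\right) \left(-33\right)\right) + 308639} = \sqrt{86 \cdot 12672 + 308639} = \sqrt{1089792 + 308639} = \sqrt{1398431}$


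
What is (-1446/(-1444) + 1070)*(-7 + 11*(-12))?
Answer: -107483557/722 ≈ -1.4887e+5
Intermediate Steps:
(-1446/(-1444) + 1070)*(-7 + 11*(-12)) = (-1446*(-1/1444) + 1070)*(-7 - 132) = (723/722 + 1070)*(-139) = (773263/722)*(-139) = -107483557/722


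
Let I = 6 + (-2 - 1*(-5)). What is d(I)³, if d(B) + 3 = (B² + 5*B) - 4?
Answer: 1685159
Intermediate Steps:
I = 9 (I = 6 + (-2 + 5) = 6 + 3 = 9)
d(B) = -7 + B² + 5*B (d(B) = -3 + ((B² + 5*B) - 4) = -3 + (-4 + B² + 5*B) = -7 + B² + 5*B)
d(I)³ = (-7 + 9² + 5*9)³ = (-7 + 81 + 45)³ = 119³ = 1685159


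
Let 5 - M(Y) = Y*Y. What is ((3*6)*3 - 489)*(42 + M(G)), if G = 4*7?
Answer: 320595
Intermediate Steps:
G = 28
M(Y) = 5 - Y**2 (M(Y) = 5 - Y*Y = 5 - Y**2)
((3*6)*3 - 489)*(42 + M(G)) = ((3*6)*3 - 489)*(42 + (5 - 1*28**2)) = (18*3 - 489)*(42 + (5 - 1*784)) = (54 - 489)*(42 + (5 - 784)) = -435*(42 - 779) = -435*(-737) = 320595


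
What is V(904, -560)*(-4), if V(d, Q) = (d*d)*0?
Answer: 0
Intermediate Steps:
V(d, Q) = 0 (V(d, Q) = d**2*0 = 0)
V(904, -560)*(-4) = 0*(-4) = 0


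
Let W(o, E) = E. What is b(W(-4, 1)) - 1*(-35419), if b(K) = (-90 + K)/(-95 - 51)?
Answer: 5171263/146 ≈ 35420.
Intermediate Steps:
b(K) = 45/73 - K/146 (b(K) = (-90 + K)/(-146) = (-90 + K)*(-1/146) = 45/73 - K/146)
b(W(-4, 1)) - 1*(-35419) = (45/73 - 1/146*1) - 1*(-35419) = (45/73 - 1/146) + 35419 = 89/146 + 35419 = 5171263/146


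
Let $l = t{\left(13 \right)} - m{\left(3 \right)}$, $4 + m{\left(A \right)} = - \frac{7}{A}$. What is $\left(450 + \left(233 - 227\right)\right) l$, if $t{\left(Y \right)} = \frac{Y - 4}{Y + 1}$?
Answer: $\frac{22268}{7} \approx 3181.1$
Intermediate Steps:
$t{\left(Y \right)} = \frac{-4 + Y}{1 + Y}$
$m{\left(A \right)} = -4 - \frac{7}{A}$
$l = \frac{293}{42}$ ($l = \frac{-4 + 13}{1 + 13} - \left(-4 - \frac{7}{3}\right) = \frac{1}{14} \cdot 9 - \left(-4 - \frac{7}{3}\right) = \frac{9}{14} - - \frac{19}{3} = \frac{9}{14} + \frac{19}{3} = \frac{293}{42} \approx 6.9762$)
$\left(450 + \left(233 - 227\right)\right) l = \left(450 + \left(233 - 227\right)\right) \frac{293}{42} = \left(450 + 6\right) \frac{293}{42} = 456 \cdot \frac{293}{42} = \frac{22268}{7}$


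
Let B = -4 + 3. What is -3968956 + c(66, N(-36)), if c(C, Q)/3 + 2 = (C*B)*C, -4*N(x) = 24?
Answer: -3982030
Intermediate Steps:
B = -1
N(x) = -6 (N(x) = -¼*24 = -6)
c(C, Q) = -6 - 3*C² (c(C, Q) = -6 + 3*((C*(-1))*C) = -6 + 3*((-C)*C) = -6 + 3*(-C²) = -6 - 3*C²)
-3968956 + c(66, N(-36)) = -3968956 + (-6 - 3*66²) = -3968956 + (-6 - 3*4356) = -3968956 + (-6 - 13068) = -3968956 - 13074 = -3982030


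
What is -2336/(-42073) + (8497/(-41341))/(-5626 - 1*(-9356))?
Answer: 359858214199/6487737800890 ≈ 0.055467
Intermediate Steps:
-2336/(-42073) + (8497/(-41341))/(-5626 - 1*(-9356)) = -2336*(-1/42073) + (8497*(-1/41341))/(-5626 + 9356) = 2336/42073 - 8497/41341/3730 = 2336/42073 - 8497/41341*1/3730 = 2336/42073 - 8497/154201930 = 359858214199/6487737800890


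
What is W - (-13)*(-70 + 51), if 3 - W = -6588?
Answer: 6344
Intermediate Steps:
W = 6591 (W = 3 - 1*(-6588) = 3 + 6588 = 6591)
W - (-13)*(-70 + 51) = 6591 - (-13)*(-70 + 51) = 6591 - (-13)*(-19) = 6591 - 1*247 = 6591 - 247 = 6344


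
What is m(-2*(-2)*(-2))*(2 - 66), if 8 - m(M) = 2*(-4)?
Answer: -1024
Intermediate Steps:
m(M) = 16 (m(M) = 8 - 2*(-4) = 8 - 1*(-8) = 8 + 8 = 16)
m(-2*(-2)*(-2))*(2 - 66) = 16*(2 - 66) = 16*(-64) = -1024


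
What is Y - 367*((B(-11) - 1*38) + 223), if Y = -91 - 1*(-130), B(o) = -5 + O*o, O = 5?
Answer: -45836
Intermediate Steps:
B(o) = -5 + 5*o
Y = 39 (Y = -91 + 130 = 39)
Y - 367*((B(-11) - 1*38) + 223) = 39 - 367*(((-5 + 5*(-11)) - 1*38) + 223) = 39 - 367*(((-5 - 55) - 38) + 223) = 39 - 367*((-60 - 38) + 223) = 39 - 367*(-98 + 223) = 39 - 367*125 = 39 - 45875 = -45836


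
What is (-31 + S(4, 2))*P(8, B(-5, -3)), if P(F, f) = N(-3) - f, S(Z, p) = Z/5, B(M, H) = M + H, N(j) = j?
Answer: -151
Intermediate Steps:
B(M, H) = H + M
S(Z, p) = Z/5 (S(Z, p) = Z*(⅕) = Z/5)
P(F, f) = -3 - f
(-31 + S(4, 2))*P(8, B(-5, -3)) = (-31 + (⅕)*4)*(-3 - (-3 - 5)) = (-31 + ⅘)*(-3 - 1*(-8)) = -151*(-3 + 8)/5 = -151/5*5 = -151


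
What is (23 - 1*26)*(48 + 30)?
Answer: -234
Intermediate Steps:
(23 - 1*26)*(48 + 30) = (23 - 26)*78 = -3*78 = -234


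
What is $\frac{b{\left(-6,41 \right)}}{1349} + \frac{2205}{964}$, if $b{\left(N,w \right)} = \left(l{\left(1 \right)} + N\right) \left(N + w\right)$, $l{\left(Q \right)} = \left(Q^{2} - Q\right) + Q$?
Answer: $\frac{2805845}{1300436} \approx 2.1576$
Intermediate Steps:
$l{\left(Q \right)} = Q^{2}$
$b{\left(N,w \right)} = \left(1 + N\right) \left(N + w\right)$ ($b{\left(N,w \right)} = \left(1^{2} + N\right) \left(N + w\right) = \left(1 + N\right) \left(N + w\right)$)
$\frac{b{\left(-6,41 \right)}}{1349} + \frac{2205}{964} = \frac{-6 + 41 + \left(-6\right)^{2} - 246}{1349} + \frac{2205}{964} = \left(-6 + 41 + 36 - 246\right) \frac{1}{1349} + 2205 \cdot \frac{1}{964} = \left(-175\right) \frac{1}{1349} + \frac{2205}{964} = - \frac{175}{1349} + \frac{2205}{964} = \frac{2805845}{1300436}$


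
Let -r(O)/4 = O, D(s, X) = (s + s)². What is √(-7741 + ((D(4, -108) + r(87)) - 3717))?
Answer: I*√11742 ≈ 108.36*I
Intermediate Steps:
D(s, X) = 4*s² (D(s, X) = (2*s)² = 4*s²)
r(O) = -4*O
√(-7741 + ((D(4, -108) + r(87)) - 3717)) = √(-7741 + ((4*4² - 4*87) - 3717)) = √(-7741 + ((4*16 - 348) - 3717)) = √(-7741 + ((64 - 348) - 3717)) = √(-7741 + (-284 - 3717)) = √(-7741 - 4001) = √(-11742) = I*√11742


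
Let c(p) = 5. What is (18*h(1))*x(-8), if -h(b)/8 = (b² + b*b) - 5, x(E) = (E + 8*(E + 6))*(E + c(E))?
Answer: 31104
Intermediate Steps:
x(E) = (5 + E)*(48 + 9*E) (x(E) = (E + 8*(E + 6))*(E + 5) = (E + 8*(6 + E))*(5 + E) = (E + (48 + 8*E))*(5 + E) = (48 + 9*E)*(5 + E) = (5 + E)*(48 + 9*E))
h(b) = 40 - 16*b² (h(b) = -8*((b² + b*b) - 5) = -8*((b² + b²) - 5) = -8*(2*b² - 5) = -8*(-5 + 2*b²) = 40 - 16*b²)
(18*h(1))*x(-8) = (18*(40 - 16*1²))*(240 + 9*(-8)² + 93*(-8)) = (18*(40 - 16*1))*(240 + 9*64 - 744) = (18*(40 - 16))*(240 + 576 - 744) = (18*24)*72 = 432*72 = 31104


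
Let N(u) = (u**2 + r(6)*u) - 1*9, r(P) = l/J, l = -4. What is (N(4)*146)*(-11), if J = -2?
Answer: -24090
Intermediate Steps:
r(P) = 2 (r(P) = -4/(-2) = -4*(-1/2) = 2)
N(u) = -9 + u**2 + 2*u (N(u) = (u**2 + 2*u) - 1*9 = (u**2 + 2*u) - 9 = -9 + u**2 + 2*u)
(N(4)*146)*(-11) = ((-9 + 4**2 + 2*4)*146)*(-11) = ((-9 + 16 + 8)*146)*(-11) = (15*146)*(-11) = 2190*(-11) = -24090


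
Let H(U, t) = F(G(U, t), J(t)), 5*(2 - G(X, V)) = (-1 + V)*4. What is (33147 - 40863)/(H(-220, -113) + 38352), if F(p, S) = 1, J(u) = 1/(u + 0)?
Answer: -7716/38353 ≈ -0.20118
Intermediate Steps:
G(X, V) = 14/5 - 4*V/5 (G(X, V) = 2 - (-1 + V)*4/5 = 2 - (-4 + 4*V)/5 = 2 + (4/5 - 4*V/5) = 14/5 - 4*V/5)
J(u) = 1/u
H(U, t) = 1
(33147 - 40863)/(H(-220, -113) + 38352) = (33147 - 40863)/(1 + 38352) = -7716/38353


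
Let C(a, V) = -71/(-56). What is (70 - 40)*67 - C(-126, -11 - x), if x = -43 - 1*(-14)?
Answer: 112489/56 ≈ 2008.7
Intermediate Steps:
x = -29 (x = -43 + 14 = -29)
C(a, V) = 71/56 (C(a, V) = -71*(-1/56) = 71/56)
(70 - 40)*67 - C(-126, -11 - x) = (70 - 40)*67 - 1*71/56 = 30*67 - 71/56 = 2010 - 71/56 = 112489/56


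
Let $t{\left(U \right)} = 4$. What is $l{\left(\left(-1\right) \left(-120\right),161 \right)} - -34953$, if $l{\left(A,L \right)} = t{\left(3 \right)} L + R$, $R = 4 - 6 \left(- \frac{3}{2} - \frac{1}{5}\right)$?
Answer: $\frac{178056}{5} \approx 35611.0$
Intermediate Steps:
$R = \frac{71}{5}$ ($R = 4 - 6 \left(\left(-3\right) \frac{1}{2} - \frac{1}{5}\right) = 4 - 6 \left(- \frac{3}{2} - \frac{1}{5}\right) = 4 - - \frac{51}{5} = 4 + \frac{51}{5} = \frac{71}{5} \approx 14.2$)
$l{\left(A,L \right)} = \frac{71}{5} + 4 L$ ($l{\left(A,L \right)} = 4 L + \frac{71}{5} = \frac{71}{5} + 4 L$)
$l{\left(\left(-1\right) \left(-120\right),161 \right)} - -34953 = \left(\frac{71}{5} + 4 \cdot 161\right) - -34953 = \left(\frac{71}{5} + 644\right) + 34953 = \frac{3291}{5} + 34953 = \frac{178056}{5}$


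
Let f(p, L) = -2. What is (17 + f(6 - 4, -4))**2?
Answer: 225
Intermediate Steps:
(17 + f(6 - 4, -4))**2 = (17 - 2)**2 = 15**2 = 225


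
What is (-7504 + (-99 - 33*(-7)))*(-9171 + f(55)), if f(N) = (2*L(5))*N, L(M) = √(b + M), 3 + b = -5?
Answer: 67608612 - 810920*I*√3 ≈ 6.7609e+7 - 1.4046e+6*I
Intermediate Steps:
b = -8 (b = -3 - 5 = -8)
L(M) = √(-8 + M)
f(N) = 2*I*N*√3 (f(N) = (2*√(-8 + 5))*N = (2*√(-3))*N = (2*(I*√3))*N = (2*I*√3)*N = 2*I*N*√3)
(-7504 + (-99 - 33*(-7)))*(-9171 + f(55)) = (-7504 + (-99 - 33*(-7)))*(-9171 + 2*I*55*√3) = (-7504 + (-99 + 231))*(-9171 + 110*I*√3) = (-7504 + 132)*(-9171 + 110*I*√3) = -7372*(-9171 + 110*I*√3) = 67608612 - 810920*I*√3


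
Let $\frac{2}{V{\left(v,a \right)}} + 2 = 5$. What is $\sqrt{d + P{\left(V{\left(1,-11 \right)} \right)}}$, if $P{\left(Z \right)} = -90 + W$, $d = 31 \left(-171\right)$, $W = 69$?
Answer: $i \sqrt{5322} \approx 72.952 i$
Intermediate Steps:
$V{\left(v,a \right)} = \frac{2}{3}$ ($V{\left(v,a \right)} = \frac{2}{-2 + 5} = \frac{2}{3}$)
$d = -5301$
$P{\left(Z \right)} = -21$ ($P{\left(Z \right)} = -90 + 69 = -21$)
$\sqrt{d + P{\left(V{\left(1,-11 \right)} \right)}} = \sqrt{-5301 - 21} = \sqrt{-5322} = i \sqrt{5322}$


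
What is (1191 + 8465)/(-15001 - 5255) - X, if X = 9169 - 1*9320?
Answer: 381125/2532 ≈ 150.52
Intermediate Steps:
X = -151 (X = 9169 - 9320 = -151)
(1191 + 8465)/(-15001 - 5255) - X = (1191 + 8465)/(-15001 - 5255) - 1*(-151) = 9656/(-20256) + 151 = 9656*(-1/20256) + 151 = -1207/2532 + 151 = 381125/2532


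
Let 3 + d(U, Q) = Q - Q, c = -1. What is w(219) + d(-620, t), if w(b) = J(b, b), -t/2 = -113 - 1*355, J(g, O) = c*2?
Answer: -5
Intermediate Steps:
J(g, O) = -2 (J(g, O) = -1*2 = -2)
t = 936 (t = -2*(-113 - 1*355) = -2*(-113 - 355) = -2*(-468) = 936)
w(b) = -2
d(U, Q) = -3 (d(U, Q) = -3 + (Q - Q) = -3 + 0 = -3)
w(219) + d(-620, t) = -2 - 3 = -5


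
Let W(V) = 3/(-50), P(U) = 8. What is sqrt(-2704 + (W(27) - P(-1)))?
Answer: 3*I*sqrt(30134)/10 ≈ 52.077*I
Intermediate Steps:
W(V) = -3/50 (W(V) = 3*(-1/50) = -3/50)
sqrt(-2704 + (W(27) - P(-1))) = sqrt(-2704 + (-3/50 - 1*8)) = sqrt(-2704 + (-3/50 - 8)) = sqrt(-2704 - 403/50) = sqrt(-135603/50) = 3*I*sqrt(30134)/10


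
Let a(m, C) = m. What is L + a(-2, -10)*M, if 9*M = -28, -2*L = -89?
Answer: 913/18 ≈ 50.722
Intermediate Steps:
L = 89/2 (L = -1/2*(-89) = 89/2 ≈ 44.500)
M = -28/9 (M = (1/9)*(-28) = -28/9 ≈ -3.1111)
L + a(-2, -10)*M = 89/2 - 2*(-28/9) = 89/2 + 56/9 = 913/18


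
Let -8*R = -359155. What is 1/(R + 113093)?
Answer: 8/1263899 ≈ 6.3296e-6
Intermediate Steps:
R = 359155/8 (R = -1/8*(-359155) = 359155/8 ≈ 44894.)
1/(R + 113093) = 1/(359155/8 + 113093) = 1/(1263899/8) = 8/1263899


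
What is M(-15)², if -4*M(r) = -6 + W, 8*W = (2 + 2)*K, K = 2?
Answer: 25/16 ≈ 1.5625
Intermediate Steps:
W = 1 (W = ((2 + 2)*2)/8 = (4*2)/8 = (⅛)*8 = 1)
M(r) = 5/4 (M(r) = -(-6 + 1)/4 = -¼*(-5) = 5/4)
M(-15)² = (5/4)² = 25/16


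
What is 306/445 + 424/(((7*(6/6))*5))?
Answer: 39878/3115 ≈ 12.802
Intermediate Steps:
306/445 + 424/(((7*(6/6))*5)) = 306*(1/445) + 424/(((7*(6*(⅙)))*5)) = 306/445 + 424/(((7*1)*5)) = 306/445 + 424/((7*5)) = 306/445 + 424/35 = 39878/3115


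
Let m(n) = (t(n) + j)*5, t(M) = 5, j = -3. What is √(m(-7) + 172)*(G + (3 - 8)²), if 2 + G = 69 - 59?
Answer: 33*√182 ≈ 445.19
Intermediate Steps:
G = 8 (G = -2 + (69 - 59) = -2 + 10 = 8)
m(n) = 10 (m(n) = (5 - 3)*5 = 2*5 = 10)
√(m(-7) + 172)*(G + (3 - 8)²) = √(10 + 172)*(8 + (3 - 8)²) = √182*(8 + (-5)²) = √182*(8 + 25) = √182*33 = 33*√182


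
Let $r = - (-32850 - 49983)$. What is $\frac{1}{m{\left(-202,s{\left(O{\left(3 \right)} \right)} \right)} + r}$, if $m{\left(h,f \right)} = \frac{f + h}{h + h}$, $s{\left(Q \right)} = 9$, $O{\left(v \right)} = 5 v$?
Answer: $\frac{404}{33464725} \approx 1.2072 \cdot 10^{-5}$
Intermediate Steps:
$m{\left(h,f \right)} = \frac{f + h}{2 h}$
$r = 82833$ ($r = - (-32850 - 49983) = \left(-1\right) \left(-82833\right) = 82833$)
$\frac{1}{m{\left(-202,s{\left(O{\left(3 \right)} \right)} \right)} + r} = \frac{1}{\frac{9 - 202}{2 \left(-202\right)} + 82833} = \frac{1}{\frac{1}{2} \left(- \frac{1}{202}\right) \left(-193\right) + 82833} = \frac{1}{\frac{193}{404} + 82833} = \frac{1}{\frac{33464725}{404}} = \frac{404}{33464725}$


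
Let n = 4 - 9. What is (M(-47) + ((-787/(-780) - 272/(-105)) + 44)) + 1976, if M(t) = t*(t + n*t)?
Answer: -12398569/1820 ≈ -6812.4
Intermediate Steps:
n = -5
M(t) = -4*t**2 (M(t) = t*(t - 5*t) = t*(-4*t) = -4*t**2)
(M(-47) + ((-787/(-780) - 272/(-105)) + 44)) + 1976 = (-4*(-47)**2 + ((-787/(-780) - 272/(-105)) + 44)) + 1976 = (-4*2209 + ((-787*(-1/780) - 272*(-1/105)) + 44)) + 1976 = (-8836 + ((787/780 + 272/105) + 44)) + 1976 = (-8836 + (6551/1820 + 44)) + 1976 = (-8836 + 86631/1820) + 1976 = -15994889/1820 + 1976 = -12398569/1820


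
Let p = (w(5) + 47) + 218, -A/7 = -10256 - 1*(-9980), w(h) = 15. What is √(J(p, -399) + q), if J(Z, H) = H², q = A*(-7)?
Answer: 7*√2973 ≈ 381.68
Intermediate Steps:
A = 1932 (A = -7*(-10256 - 1*(-9980)) = -7*(-10256 + 9980) = -7*(-276) = 1932)
p = 280 (p = (15 + 47) + 218 = 62 + 218 = 280)
q = -13524 (q = 1932*(-7) = -13524)
√(J(p, -399) + q) = √((-399)² - 13524) = √(159201 - 13524) = √145677 = 7*√2973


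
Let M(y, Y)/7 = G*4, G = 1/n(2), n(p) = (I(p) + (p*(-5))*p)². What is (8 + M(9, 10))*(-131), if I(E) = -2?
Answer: -127725/121 ≈ -1055.6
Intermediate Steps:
n(p) = (-2 - 5*p²)² (n(p) = (-2 + (p*(-5))*p)² = (-2 + (-5*p)*p)² = (-2 - 5*p²)²)
G = 1/484 (G = 1/((2 + 5*2²)²) = 1/((2 + 5*4)²) = 1/((2 + 20)²) = 1/(22²) = 1/484 ≈ 0.0020661)
M(y, Y) = 7/121 (M(y, Y) = 7*((1/484)*4) = 7*(1/121) = 7/121)
(8 + M(9, 10))*(-131) = (8 + 7/121)*(-131) = (975/121)*(-131) = -127725/121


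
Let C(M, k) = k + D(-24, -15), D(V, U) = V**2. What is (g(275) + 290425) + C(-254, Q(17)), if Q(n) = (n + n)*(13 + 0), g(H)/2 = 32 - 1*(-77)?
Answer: 291661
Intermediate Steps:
g(H) = 218 (g(H) = 2*(32 - 1*(-77)) = 2*(32 + 77) = 2*109 = 218)
Q(n) = 26*n (Q(n) = (2*n)*13 = 26*n)
C(M, k) = 576 + k (C(M, k) = k + (-24)**2 = k + 576 = 576 + k)
(g(275) + 290425) + C(-254, Q(17)) = (218 + 290425) + (576 + 26*17) = 290643 + (576 + 442) = 290643 + 1018 = 291661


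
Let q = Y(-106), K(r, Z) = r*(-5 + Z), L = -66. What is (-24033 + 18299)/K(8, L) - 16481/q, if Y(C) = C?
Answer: 2492253/15052 ≈ 165.58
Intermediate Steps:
q = -106
(-24033 + 18299)/K(8, L) - 16481/q = (-24033 + 18299)/((8*(-5 - 66))) - 16481/(-106) = -5734/(8*(-71)) - 16481*(-1/106) = -5734/(-568) + 16481/106 = -5734*(-1/568) + 16481/106 = 2867/284 + 16481/106 = 2492253/15052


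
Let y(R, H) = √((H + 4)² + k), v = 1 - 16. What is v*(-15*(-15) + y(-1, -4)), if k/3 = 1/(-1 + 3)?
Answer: -3375 - 15*√6/2 ≈ -3393.4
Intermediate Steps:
v = -15
k = 3/2 (k = 3/(-1 + 3) = 3/2 ≈ 1.5000)
y(R, H) = √(3/2 + (4 + H)²) (y(R, H) = √((H + 4)² + 3/2) = √((4 + H)² + 3/2) = √(3/2 + (4 + H)²))
v*(-15*(-15) + y(-1, -4)) = -15*(-15*(-15) + √(6 + 4*(4 - 4)²)/2) = -15*(225 + √(6 + 4*0²)/2) = -15*(225 + √(6 + 4*0)/2) = -15*(225 + √(6 + 0)/2) = -15*(225 + √6/2) = -3375 - 15*√6/2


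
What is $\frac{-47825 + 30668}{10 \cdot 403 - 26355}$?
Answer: $\frac{903}{1175} \approx 0.76851$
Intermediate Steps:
$\frac{-47825 + 30668}{10 \cdot 403 - 26355} = - \frac{17157}{4030 - 26355} = - \frac{17157}{-22325} = \left(-17157\right) \left(- \frac{1}{22325}\right) = \frac{903}{1175}$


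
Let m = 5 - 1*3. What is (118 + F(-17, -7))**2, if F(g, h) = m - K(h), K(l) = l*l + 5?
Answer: 4356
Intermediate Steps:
m = 2 (m = 5 - 3 = 2)
K(l) = 5 + l**2 (K(l) = l**2 + 5 = 5 + l**2)
F(g, h) = -3 - h**2 (F(g, h) = 2 - (5 + h**2) = 2 + (-5 - h**2) = -3 - h**2)
(118 + F(-17, -7))**2 = (118 + (-3 - 1*(-7)**2))**2 = (118 + (-3 - 1*49))**2 = (118 + (-3 - 49))**2 = (118 - 52)**2 = 66**2 = 4356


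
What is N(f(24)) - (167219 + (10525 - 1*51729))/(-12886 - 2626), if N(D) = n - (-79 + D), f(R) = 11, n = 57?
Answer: 2065015/15512 ≈ 133.12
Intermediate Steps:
N(D) = 136 - D (N(D) = 57 - (-79 + D) = 57 + (79 - D) = 136 - D)
N(f(24)) - (167219 + (10525 - 1*51729))/(-12886 - 2626) = (136 - 1*11) - (167219 + (10525 - 1*51729))/(-12886 - 2626) = (136 - 11) - (167219 + (10525 - 51729))/(-15512) = 125 - (167219 - 41204)*(-1)/15512 = 125 - 126015*(-1)/15512 = 125 - 1*(-126015/15512) = 125 + 126015/15512 = 2065015/15512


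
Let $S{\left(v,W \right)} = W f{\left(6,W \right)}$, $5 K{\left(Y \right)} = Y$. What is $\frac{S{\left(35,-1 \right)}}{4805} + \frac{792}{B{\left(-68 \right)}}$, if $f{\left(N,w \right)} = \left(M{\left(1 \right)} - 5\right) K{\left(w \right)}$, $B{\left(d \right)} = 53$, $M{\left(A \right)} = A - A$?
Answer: $\frac{3805507}{254665} \approx 14.943$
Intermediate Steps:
$K{\left(Y \right)} = \frac{Y}{5}$
$M{\left(A \right)} = 0$
$f{\left(N,w \right)} = - w$ ($f{\left(N,w \right)} = \left(0 - 5\right) \frac{w}{5} = - 5 \frac{w}{5} = - w$)
$S{\left(v,W \right)} = - W^{2}$ ($S{\left(v,W \right)} = W \left(- W\right) = - W^{2}$)
$\frac{S{\left(35,-1 \right)}}{4805} + \frac{792}{B{\left(-68 \right)}} = \frac{\left(-1\right) \left(-1\right)^{2}}{4805} + \frac{792}{53} = \left(-1\right) 1 \cdot \frac{1}{4805} + 792 \cdot \frac{1}{53} = \left(-1\right) \frac{1}{4805} + \frac{792}{53} = - \frac{1}{4805} + \frac{792}{53} = \frac{3805507}{254665}$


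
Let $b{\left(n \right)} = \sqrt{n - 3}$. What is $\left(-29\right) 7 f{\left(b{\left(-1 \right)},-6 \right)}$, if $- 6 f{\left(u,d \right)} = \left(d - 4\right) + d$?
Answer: $- \frac{1624}{3} \approx -541.33$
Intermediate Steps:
$b{\left(n \right)} = \sqrt{-3 + n}$
$f{\left(u,d \right)} = \frac{2}{3} - \frac{d}{3}$ ($f{\left(u,d \right)} = - \frac{\left(d - 4\right) + d}{6} = - \frac{\left(-4 + d\right) + d}{6} = - \frac{-4 + 2 d}{6} = \frac{2}{3} - \frac{d}{3}$)
$\left(-29\right) 7 f{\left(b{\left(-1 \right)},-6 \right)} = \left(-29\right) 7 \left(\frac{2}{3} - -2\right) = - 203 \left(\frac{2}{3} + 2\right) = \left(-203\right) \frac{8}{3} = - \frac{1624}{3}$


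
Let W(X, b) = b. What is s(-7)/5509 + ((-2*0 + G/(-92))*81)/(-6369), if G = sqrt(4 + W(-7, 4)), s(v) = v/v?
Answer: 1/5509 + 27*sqrt(2)/97658 ≈ 0.00057252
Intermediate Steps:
s(v) = 1
G = 2*sqrt(2) (G = sqrt(4 + 4) = sqrt(8) = 2*sqrt(2) ≈ 2.8284)
s(-7)/5509 + ((-2*0 + G/(-92))*81)/(-6369) = 1/5509 + ((-2*0 + (2*sqrt(2))/(-92))*81)/(-6369) = 1*(1/5509) + ((0 + (2*sqrt(2))*(-1/92))*81)*(-1/6369) = 1/5509 + ((0 - sqrt(2)/46)*81)*(-1/6369) = 1/5509 + (-sqrt(2)/46*81)*(-1/6369) = 1/5509 - 81*sqrt(2)/46*(-1/6369) = 1/5509 + 27*sqrt(2)/97658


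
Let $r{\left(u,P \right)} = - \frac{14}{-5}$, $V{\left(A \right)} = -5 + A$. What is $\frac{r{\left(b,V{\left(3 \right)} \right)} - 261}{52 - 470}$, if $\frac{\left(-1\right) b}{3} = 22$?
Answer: $\frac{1291}{2090} \approx 0.6177$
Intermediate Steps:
$b = -66$ ($b = \left(-3\right) 22 = -66$)
$r{\left(u,P \right)} = \frac{14}{5}$ ($r{\left(u,P \right)} = \left(-14\right) \left(- \frac{1}{5}\right) = \frac{14}{5}$)
$\frac{r{\left(b,V{\left(3 \right)} \right)} - 261}{52 - 470} = \frac{\frac{14}{5} - 261}{52 - 470} = - \frac{1291}{5 \left(-418\right)} = \left(- \frac{1291}{5}\right) \left(- \frac{1}{418}\right) = \frac{1291}{2090}$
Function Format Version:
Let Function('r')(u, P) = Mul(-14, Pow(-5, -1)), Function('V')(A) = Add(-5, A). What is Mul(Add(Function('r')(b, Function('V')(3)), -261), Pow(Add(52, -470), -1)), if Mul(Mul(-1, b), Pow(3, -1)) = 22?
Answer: Rational(1291, 2090) ≈ 0.61770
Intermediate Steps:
b = -66 (b = Mul(-3, 22) = -66)
Function('r')(u, P) = Rational(14, 5) (Function('r')(u, P) = Mul(-14, Rational(-1, 5)) = Rational(14, 5))
Mul(Add(Function('r')(b, Function('V')(3)), -261), Pow(Add(52, -470), -1)) = Mul(Add(Rational(14, 5), -261), Pow(Add(52, -470), -1)) = Mul(Rational(-1291, 5), Pow(-418, -1)) = Mul(Rational(-1291, 5), Rational(-1, 418)) = Rational(1291, 2090)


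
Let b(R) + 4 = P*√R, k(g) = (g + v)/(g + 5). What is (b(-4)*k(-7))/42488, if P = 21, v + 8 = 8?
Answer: -7/21244 + 147*I/42488 ≈ -0.0003295 + 0.0034598*I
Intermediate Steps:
v = 0 (v = -8 + 8 = 0)
k(g) = g/(5 + g) (k(g) = (g + 0)/(g + 5) = g/(5 + g))
b(R) = -4 + 21*√R
(b(-4)*k(-7))/42488 = ((-4 + 21*√(-4))*(-7/(5 - 7)))/42488 = ((-4 + 21*(2*I))*(-7/(-2)))*(1/42488) = ((-4 + 42*I)*(-7*(-½)))*(1/42488) = ((-4 + 42*I)*(7/2))*(1/42488) = (-14 + 147*I)*(1/42488) = -7/21244 + 147*I/42488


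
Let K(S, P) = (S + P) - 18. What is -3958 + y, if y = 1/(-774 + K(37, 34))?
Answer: -2853719/721 ≈ -3958.0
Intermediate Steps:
K(S, P) = -18 + P + S (K(S, P) = (P + S) - 18 = -18 + P + S)
y = -1/721 (y = 1/(-774 + (-18 + 34 + 37)) = 1/(-774 + 53) = 1/(-721) = -1/721 ≈ -0.0013870)
-3958 + y = -3958 - 1/721 = -2853719/721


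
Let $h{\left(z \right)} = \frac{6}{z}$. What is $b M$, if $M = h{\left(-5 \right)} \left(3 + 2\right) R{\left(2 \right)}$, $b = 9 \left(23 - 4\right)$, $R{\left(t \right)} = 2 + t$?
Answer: $-4104$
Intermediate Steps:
$b = 171$ ($b = 9 \cdot 19 = 171$)
$M = -24$ ($M = \frac{6}{-5} \left(3 + 2\right) \left(2 + 2\right) = 6 \left(- \frac{1}{5}\right) 5 \cdot 4 = \left(- \frac{6}{5}\right) 20 = -24$)
$b M = 171 \left(-24\right) = -4104$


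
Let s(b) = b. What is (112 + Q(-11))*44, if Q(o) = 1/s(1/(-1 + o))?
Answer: 4400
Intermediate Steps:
Q(o) = -1 + o (Q(o) = 1/(1/(-1 + o)) = -1 + o)
(112 + Q(-11))*44 = (112 + (-1 - 11))*44 = (112 - 12)*44 = 100*44 = 4400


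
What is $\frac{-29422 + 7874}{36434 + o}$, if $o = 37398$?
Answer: $- \frac{5387}{18458} \approx -0.29185$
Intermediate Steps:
$\frac{-29422 + 7874}{36434 + o} = \frac{-29422 + 7874}{36434 + 37398} = - \frac{21548}{73832} = \left(-21548\right) \frac{1}{73832} = - \frac{5387}{18458}$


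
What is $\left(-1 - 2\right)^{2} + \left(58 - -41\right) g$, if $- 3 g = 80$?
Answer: $-2631$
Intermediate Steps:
$g = - \frac{80}{3}$ ($g = \left(- \frac{1}{3}\right) 80 = - \frac{80}{3} \approx -26.667$)
$\left(-1 - 2\right)^{2} + \left(58 - -41\right) g = \left(-1 - 2\right)^{2} + \left(58 - -41\right) \left(- \frac{80}{3}\right) = \left(-3\right)^{2} + \left(58 + 41\right) \left(- \frac{80}{3}\right) = 9 + 99 \left(- \frac{80}{3}\right) = 9 - 2640 = -2631$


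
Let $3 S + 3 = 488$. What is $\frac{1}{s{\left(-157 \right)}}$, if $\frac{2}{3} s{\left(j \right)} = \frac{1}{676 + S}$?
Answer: $\frac{5026}{9} \approx 558.44$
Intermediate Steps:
$S = \frac{485}{3}$ ($S = -1 + \frac{1}{3} \cdot 488 = -1 + \frac{488}{3} = \frac{485}{3} \approx 161.67$)
$s{\left(j \right)} = \frac{9}{5026}$ ($s{\left(j \right)} = \frac{3}{2 \left(676 + \frac{485}{3}\right)} = \frac{3}{2 \cdot \frac{2513}{3}} = \frac{3}{2} \cdot \frac{3}{2513} = \frac{9}{5026}$)
$\frac{1}{s{\left(-157 \right)}} = \frac{1}{\frac{9}{5026}} = \frac{5026}{9}$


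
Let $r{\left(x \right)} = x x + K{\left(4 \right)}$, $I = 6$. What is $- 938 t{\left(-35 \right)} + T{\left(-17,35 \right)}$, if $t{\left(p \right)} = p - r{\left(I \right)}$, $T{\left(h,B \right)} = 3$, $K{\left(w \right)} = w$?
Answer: $70353$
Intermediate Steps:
$r{\left(x \right)} = 4 + x^{2}$ ($r{\left(x \right)} = x x + 4 = x^{2} + 4 = 4 + x^{2}$)
$t{\left(p \right)} = -40 + p$ ($t{\left(p \right)} = p - \left(4 + 6^{2}\right) = p - \left(4 + 36\right) = p - 40 = -40 + p$)
$- 938 t{\left(-35 \right)} + T{\left(-17,35 \right)} = - 938 \left(-40 - 35\right) + 3 = \left(-938\right) \left(-75\right) + 3 = 70350 + 3 = 70353$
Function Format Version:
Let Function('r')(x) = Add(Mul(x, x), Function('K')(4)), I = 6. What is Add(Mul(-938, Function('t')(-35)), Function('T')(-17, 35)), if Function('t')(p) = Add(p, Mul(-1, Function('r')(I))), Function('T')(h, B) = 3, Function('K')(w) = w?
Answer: 70353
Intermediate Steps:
Function('r')(x) = Add(4, Pow(x, 2)) (Function('r')(x) = Add(Mul(x, x), 4) = Add(Pow(x, 2), 4) = Add(4, Pow(x, 2)))
Function('t')(p) = Add(-40, p) (Function('t')(p) = Add(p, Mul(-1, Add(4, Pow(6, 2)))) = Add(p, Mul(-1, Add(4, 36))) = Add(p, Mul(-1, 40)) = Add(p, -40) = Add(-40, p))
Add(Mul(-938, Function('t')(-35)), Function('T')(-17, 35)) = Add(Mul(-938, Add(-40, -35)), 3) = Add(Mul(-938, -75), 3) = Add(70350, 3) = 70353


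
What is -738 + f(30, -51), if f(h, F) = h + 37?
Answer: -671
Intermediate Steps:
f(h, F) = 37 + h
-738 + f(30, -51) = -738 + (37 + 30) = -738 + 67 = -671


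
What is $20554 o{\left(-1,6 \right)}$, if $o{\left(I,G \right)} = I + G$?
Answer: $102770$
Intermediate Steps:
$o{\left(I,G \right)} = G + I$
$20554 o{\left(-1,6 \right)} = 20554 \left(6 - 1\right) = 20554 \cdot 5 = 102770$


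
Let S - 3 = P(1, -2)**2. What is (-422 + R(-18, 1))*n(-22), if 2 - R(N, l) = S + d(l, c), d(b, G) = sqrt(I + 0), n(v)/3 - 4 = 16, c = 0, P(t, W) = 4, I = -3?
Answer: -26340 - 60*I*sqrt(3) ≈ -26340.0 - 103.92*I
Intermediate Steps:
n(v) = 60 (n(v) = 12 + 3*16 = 12 + 48 = 60)
d(b, G) = I*sqrt(3) (d(b, G) = sqrt(-3 + 0) = sqrt(-3) = I*sqrt(3))
S = 19 (S = 3 + 4**2 = 3 + 16 = 19)
R(N, l) = -17 - I*sqrt(3) (R(N, l) = 2 - (19 + I*sqrt(3)) = 2 + (-19 - I*sqrt(3)) = -17 - I*sqrt(3))
(-422 + R(-18, 1))*n(-22) = (-422 + (-17 - I*sqrt(3)))*60 = (-439 - I*sqrt(3))*60 = -26340 - 60*I*sqrt(3)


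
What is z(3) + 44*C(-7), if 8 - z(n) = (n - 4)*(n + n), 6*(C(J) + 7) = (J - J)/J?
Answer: -294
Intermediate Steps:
C(J) = -7 (C(J) = -7 + ((J - J)/J)/6 = -7 + (0/J)/6 = -7 + (1/6)*0 = -7 + 0 = -7)
z(n) = 8 - 2*n*(-4 + n) (z(n) = 8 - (n - 4)*(n + n) = 8 - (-4 + n)*2*n = 8 - 2*n*(-4 + n))
z(3) + 44*C(-7) = (8 - 2*3**2 + 8*3) + 44*(-7) = (8 - 2*9 + 24) - 308 = (8 - 18 + 24) - 308 = 14 - 308 = -294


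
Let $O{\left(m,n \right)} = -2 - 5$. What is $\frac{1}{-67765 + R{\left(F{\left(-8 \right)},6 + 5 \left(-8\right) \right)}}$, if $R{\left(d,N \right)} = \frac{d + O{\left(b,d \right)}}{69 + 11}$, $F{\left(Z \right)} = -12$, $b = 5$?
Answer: $- \frac{80}{5421219} \approx -1.4757 \cdot 10^{-5}$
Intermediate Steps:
$O{\left(m,n \right)} = -7$
$R{\left(d,N \right)} = - \frac{7}{80} + \frac{d}{80}$ ($R{\left(d,N \right)} = \frac{d - 7}{69 + 11} = \frac{-7 + d}{80} = \left(-7 + d\right) \frac{1}{80} = - \frac{7}{80} + \frac{d}{80}$)
$\frac{1}{-67765 + R{\left(F{\left(-8 \right)},6 + 5 \left(-8\right) \right)}} = \frac{1}{-67765 + \left(- \frac{7}{80} + \frac{1}{80} \left(-12\right)\right)} = \frac{1}{-67765 - \frac{19}{80}} = \frac{1}{- \frac{5421219}{80}} = - \frac{80}{5421219}$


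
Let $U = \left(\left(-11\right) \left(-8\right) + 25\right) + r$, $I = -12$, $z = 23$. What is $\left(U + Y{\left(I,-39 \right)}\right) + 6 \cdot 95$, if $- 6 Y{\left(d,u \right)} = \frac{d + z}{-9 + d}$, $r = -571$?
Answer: $\frac{14123}{126} \approx 112.09$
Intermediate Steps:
$Y{\left(d,u \right)} = - \frac{23 + d}{6 \left(-9 + d\right)}$ ($Y{\left(d,u \right)} = - \frac{\left(d + 23\right) \frac{1}{-9 + d}}{6} = - \frac{\left(23 + d\right) \frac{1}{-9 + d}}{6} = - \frac{\frac{1}{-9 + d} \left(23 + d\right)}{6} = - \frac{23 + d}{6 \left(-9 + d\right)}$)
$U = -458$ ($U = \left(\left(-11\right) \left(-8\right) + 25\right) - 571 = \left(88 + 25\right) - 571 = 113 - 571 = -458$)
$\left(U + Y{\left(I,-39 \right)}\right) + 6 \cdot 95 = \left(-458 + \frac{-23 - -12}{6 \left(-9 - 12\right)}\right) + 6 \cdot 95 = \left(-458 + \frac{-23 + 12}{6 \left(-21\right)}\right) + 570 = \left(-458 + \frac{1}{6} \left(- \frac{1}{21}\right) \left(-11\right)\right) + 570 = \left(-458 + \frac{11}{126}\right) + 570 = - \frac{57697}{126} + 570 = \frac{14123}{126}$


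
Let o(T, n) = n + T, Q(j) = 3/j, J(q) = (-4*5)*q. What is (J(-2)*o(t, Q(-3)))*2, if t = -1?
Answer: -160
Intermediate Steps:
J(q) = -20*q
o(T, n) = T + n
(J(-2)*o(t, Q(-3)))*2 = ((-20*(-2))*(-1 + 3/(-3)))*2 = (40*(-1 + 3*(-⅓)))*2 = (40*(-1 - 1))*2 = (40*(-2))*2 = -80*2 = -160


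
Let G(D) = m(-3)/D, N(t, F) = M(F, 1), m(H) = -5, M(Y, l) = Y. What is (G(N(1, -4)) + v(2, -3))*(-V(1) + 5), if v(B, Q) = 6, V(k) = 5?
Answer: 0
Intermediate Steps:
N(t, F) = F
G(D) = -5/D
(G(N(1, -4)) + v(2, -3))*(-V(1) + 5) = (-5/(-4) + 6)*(-1*5 + 5) = (-5*(-¼) + 6)*(-5 + 5) = (5/4 + 6)*0 = (29/4)*0 = 0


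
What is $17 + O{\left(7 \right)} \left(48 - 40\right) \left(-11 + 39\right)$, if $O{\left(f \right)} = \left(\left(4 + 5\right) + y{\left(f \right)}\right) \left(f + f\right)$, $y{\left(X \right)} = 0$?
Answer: $28241$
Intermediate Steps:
$O{\left(f \right)} = 18 f$ ($O{\left(f \right)} = \left(\left(4 + 5\right) + 0\right) \left(f + f\right) = \left(9 + 0\right) 2 f = 9 \cdot 2 f = 18 f$)
$17 + O{\left(7 \right)} \left(48 - 40\right) \left(-11 + 39\right) = 17 + 18 \cdot 7 \left(48 - 40\right) \left(-11 + 39\right) = 17 + 126 \cdot 8 \cdot 28 = 17 + 126 \cdot 224 = 17 + 28224 = 28241$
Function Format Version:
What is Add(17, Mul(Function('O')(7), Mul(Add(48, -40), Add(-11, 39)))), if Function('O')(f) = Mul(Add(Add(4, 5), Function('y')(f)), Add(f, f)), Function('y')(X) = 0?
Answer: 28241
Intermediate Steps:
Function('O')(f) = Mul(18, f) (Function('O')(f) = Mul(Add(Add(4, 5), 0), Add(f, f)) = Mul(Add(9, 0), Mul(2, f)) = Mul(9, Mul(2, f)) = Mul(18, f))
Add(17, Mul(Function('O')(7), Mul(Add(48, -40), Add(-11, 39)))) = Add(17, Mul(Mul(18, 7), Mul(Add(48, -40), Add(-11, 39)))) = Add(17, Mul(126, Mul(8, 28))) = Add(17, Mul(126, 224)) = Add(17, 28224) = 28241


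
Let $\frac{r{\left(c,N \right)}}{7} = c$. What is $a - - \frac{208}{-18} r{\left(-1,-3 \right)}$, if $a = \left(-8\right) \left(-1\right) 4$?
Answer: $\frac{1016}{9} \approx 112.89$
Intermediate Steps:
$r{\left(c,N \right)} = 7 c$
$a = 32$ ($a = 8 \cdot 4 = 32$)
$a - - \frac{208}{-18} r{\left(-1,-3 \right)} = 32 - - \frac{208}{-18} \cdot 7 \left(-1\right) = 32 - \left(-208\right) \left(- \frac{1}{18}\right) \left(-7\right) = 32 - \frac{104}{9} \left(-7\right) = 32 - - \frac{728}{9} = 32 + \frac{728}{9} = \frac{1016}{9}$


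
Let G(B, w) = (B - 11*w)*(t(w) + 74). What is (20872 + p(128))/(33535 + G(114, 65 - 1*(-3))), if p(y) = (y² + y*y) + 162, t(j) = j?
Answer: -5978/6277 ≈ -0.95237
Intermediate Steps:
p(y) = 162 + 2*y² (p(y) = (y² + y²) + 162 = 2*y² + 162 = 162 + 2*y²)
G(B, w) = (74 + w)*(B - 11*w) (G(B, w) = (B - 11*w)*(w + 74) = (B - 11*w)*(74 + w) = (74 + w)*(B - 11*w))
(20872 + p(128))/(33535 + G(114, 65 - 1*(-3))) = (20872 + (162 + 2*128²))/(33535 + (-814*(65 - 1*(-3)) - 11*(65 - 1*(-3))² + 74*114 + 114*(65 - 1*(-3)))) = (20872 + (162 + 2*16384))/(33535 + (-814*(65 + 3) - 11*(65 + 3)² + 8436 + 114*(65 + 3))) = (20872 + (162 + 32768))/(33535 + (-814*68 - 11*68² + 8436 + 114*68)) = (20872 + 32930)/(33535 + (-55352 - 11*4624 + 8436 + 7752)) = 53802/(33535 + (-55352 - 50864 + 8436 + 7752)) = 53802/(33535 - 90028) = 53802/(-56493) = 53802*(-1/56493) = -5978/6277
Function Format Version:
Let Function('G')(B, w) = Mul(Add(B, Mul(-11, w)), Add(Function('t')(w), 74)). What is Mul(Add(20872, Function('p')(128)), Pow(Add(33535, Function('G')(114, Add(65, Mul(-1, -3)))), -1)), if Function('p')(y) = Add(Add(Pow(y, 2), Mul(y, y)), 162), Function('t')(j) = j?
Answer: Rational(-5978, 6277) ≈ -0.95237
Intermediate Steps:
Function('p')(y) = Add(162, Mul(2, Pow(y, 2))) (Function('p')(y) = Add(Add(Pow(y, 2), Pow(y, 2)), 162) = Add(Mul(2, Pow(y, 2)), 162) = Add(162, Mul(2, Pow(y, 2))))
Function('G')(B, w) = Mul(Add(74, w), Add(B, Mul(-11, w))) (Function('G')(B, w) = Mul(Add(B, Mul(-11, w)), Add(w, 74)) = Mul(Add(B, Mul(-11, w)), Add(74, w)) = Mul(Add(74, w), Add(B, Mul(-11, w))))
Mul(Add(20872, Function('p')(128)), Pow(Add(33535, Function('G')(114, Add(65, Mul(-1, -3)))), -1)) = Mul(Add(20872, Add(162, Mul(2, Pow(128, 2)))), Pow(Add(33535, Add(Mul(-814, Add(65, Mul(-1, -3))), Mul(-11, Pow(Add(65, Mul(-1, -3)), 2)), Mul(74, 114), Mul(114, Add(65, Mul(-1, -3))))), -1)) = Mul(Add(20872, Add(162, Mul(2, 16384))), Pow(Add(33535, Add(Mul(-814, Add(65, 3)), Mul(-11, Pow(Add(65, 3), 2)), 8436, Mul(114, Add(65, 3)))), -1)) = Mul(Add(20872, Add(162, 32768)), Pow(Add(33535, Add(Mul(-814, 68), Mul(-11, Pow(68, 2)), 8436, Mul(114, 68))), -1)) = Mul(Add(20872, 32930), Pow(Add(33535, Add(-55352, Mul(-11, 4624), 8436, 7752)), -1)) = Mul(53802, Pow(Add(33535, Add(-55352, -50864, 8436, 7752)), -1)) = Mul(53802, Pow(Add(33535, -90028), -1)) = Mul(53802, Pow(-56493, -1)) = Mul(53802, Rational(-1, 56493)) = Rational(-5978, 6277)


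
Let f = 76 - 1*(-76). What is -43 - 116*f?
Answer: -17675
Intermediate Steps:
f = 152 (f = 76 + 76 = 152)
-43 - 116*f = -43 - 116*152 = -43 - 17632 = -17675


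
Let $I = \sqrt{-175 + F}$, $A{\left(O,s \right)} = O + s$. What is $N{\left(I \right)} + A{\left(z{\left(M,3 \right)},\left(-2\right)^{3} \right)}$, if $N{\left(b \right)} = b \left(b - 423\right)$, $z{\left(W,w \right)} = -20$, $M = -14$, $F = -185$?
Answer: $-388 - 2538 i \sqrt{10} \approx -388.0 - 8025.9 i$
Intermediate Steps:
$I = 6 i \sqrt{10}$ ($I = \sqrt{-175 - 185} = \sqrt{-360} = 6 i \sqrt{10} \approx 18.974 i$)
$N{\left(b \right)} = b \left(-423 + b\right)$
$N{\left(I \right)} + A{\left(z{\left(M,3 \right)},\left(-2\right)^{3} \right)} = 6 i \sqrt{10} \left(-423 + 6 i \sqrt{10}\right) - \left(20 - \left(-2\right)^{3}\right) = 6 i \sqrt{10} \left(-423 + 6 i \sqrt{10}\right) - 28 = -28 + 6 i \sqrt{10} \left(-423 + 6 i \sqrt{10}\right)$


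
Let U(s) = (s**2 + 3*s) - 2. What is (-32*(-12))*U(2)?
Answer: 3072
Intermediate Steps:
U(s) = -2 + s**2 + 3*s
(-32*(-12))*U(2) = (-32*(-12))*(-2 + 2**2 + 3*2) = 384*(-2 + 4 + 6) = 384*8 = 3072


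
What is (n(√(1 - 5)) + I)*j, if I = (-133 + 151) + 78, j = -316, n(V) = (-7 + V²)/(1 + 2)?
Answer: -87532/3 ≈ -29177.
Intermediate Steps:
n(V) = -7/3 + V²/3 (n(V) = (-7 + V²)/3 = (-7 + V²)*(⅓) = -7/3 + V²/3)
I = 96 (I = 18 + 78 = 96)
(n(√(1 - 5)) + I)*j = ((-7/3 + (√(1 - 5))²/3) + 96)*(-316) = ((-7/3 + (√(-4))²/3) + 96)*(-316) = ((-7/3 + (2*I)²/3) + 96)*(-316) = ((-7/3 + (⅓)*(-4)) + 96)*(-316) = ((-7/3 - 4/3) + 96)*(-316) = (-11/3 + 96)*(-316) = (277/3)*(-316) = -87532/3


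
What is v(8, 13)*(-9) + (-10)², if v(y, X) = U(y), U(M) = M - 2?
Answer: 46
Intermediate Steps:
U(M) = -2 + M
v(y, X) = -2 + y
v(8, 13)*(-9) + (-10)² = (-2 + 8)*(-9) + (-10)² = 6*(-9) + 100 = -54 + 100 = 46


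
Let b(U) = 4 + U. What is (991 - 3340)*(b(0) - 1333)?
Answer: 3121821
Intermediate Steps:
(991 - 3340)*(b(0) - 1333) = (991 - 3340)*((4 + 0) - 1333) = -2349*(4 - 1333) = -2349*(-1329) = 3121821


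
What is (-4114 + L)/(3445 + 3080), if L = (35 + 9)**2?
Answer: -242/725 ≈ -0.33379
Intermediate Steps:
L = 1936 (L = 44**2 = 1936)
(-4114 + L)/(3445 + 3080) = (-4114 + 1936)/(3445 + 3080) = -2178/6525 = -2178*1/6525 = -242/725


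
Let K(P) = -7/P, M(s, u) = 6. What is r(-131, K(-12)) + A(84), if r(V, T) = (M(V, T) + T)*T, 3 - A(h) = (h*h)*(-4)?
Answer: 4065241/144 ≈ 28231.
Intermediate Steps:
A(h) = 3 + 4*h**2 (A(h) = 3 - h*h*(-4) = 3 - h**2*(-4) = 3 - (-4)*h**2 = 3 + 4*h**2)
r(V, T) = T*(6 + T) (r(V, T) = (6 + T)*T = T*(6 + T))
r(-131, K(-12)) + A(84) = (-7/(-12))*(6 - 7/(-12)) + (3 + 4*84**2) = (-7*(-1/12))*(6 - 7*(-1/12)) + (3 + 4*7056) = 7*(6 + 7/12)/12 + (3 + 28224) = (7/12)*(79/12) + 28227 = 553/144 + 28227 = 4065241/144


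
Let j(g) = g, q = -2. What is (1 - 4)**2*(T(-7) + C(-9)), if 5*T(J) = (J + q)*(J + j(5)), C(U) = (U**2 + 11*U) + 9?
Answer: -243/5 ≈ -48.600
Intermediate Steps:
C(U) = 9 + U**2 + 11*U
T(J) = (-2 + J)*(5 + J)/5 (T(J) = ((J - 2)*(J + 5))/5 = ((-2 + J)*(5 + J))/5 = (-2 + J)*(5 + J)/5)
(1 - 4)**2*(T(-7) + C(-9)) = (1 - 4)**2*((-2 + (1/5)*(-7)**2 + (3/5)*(-7)) + (9 + (-9)**2 + 11*(-9))) = (-3)**2*((-2 + (1/5)*49 - 21/5) + (9 + 81 - 99)) = 9*((-2 + 49/5 - 21/5) - 9) = 9*(18/5 - 9) = 9*(-27/5) = -243/5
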